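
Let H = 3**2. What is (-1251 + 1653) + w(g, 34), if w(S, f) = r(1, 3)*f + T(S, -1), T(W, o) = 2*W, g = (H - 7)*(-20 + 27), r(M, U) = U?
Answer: 532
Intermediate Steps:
H = 9
g = 14 (g = (9 - 7)*(-20 + 27) = 2*7 = 14)
w(S, f) = 2*S + 3*f (w(S, f) = 3*f + 2*S = 2*S + 3*f)
(-1251 + 1653) + w(g, 34) = (-1251 + 1653) + (2*14 + 3*34) = 402 + (28 + 102) = 402 + 130 = 532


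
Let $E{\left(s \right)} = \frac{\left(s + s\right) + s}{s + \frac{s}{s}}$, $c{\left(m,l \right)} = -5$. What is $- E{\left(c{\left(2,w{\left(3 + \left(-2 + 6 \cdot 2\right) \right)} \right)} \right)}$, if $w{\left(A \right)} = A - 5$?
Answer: $- \frac{15}{4} \approx -3.75$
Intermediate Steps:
$w{\left(A \right)} = -5 + A$ ($w{\left(A \right)} = A - 5 = -5 + A$)
$E{\left(s \right)} = \frac{3 s}{1 + s}$ ($E{\left(s \right)} = \frac{2 s + s}{s + 1} = \frac{3 s}{1 + s}$)
$- E{\left(c{\left(2,w{\left(3 + \left(-2 + 6 \cdot 2\right) \right)} \right)} \right)} = - \frac{3 \left(-5\right)}{1 - 5} = - \frac{3 \left(-5\right)}{-4} = - \frac{3 \left(-5\right) \left(-1\right)}{4} = \left(-1\right) \frac{15}{4} = - \frac{15}{4}$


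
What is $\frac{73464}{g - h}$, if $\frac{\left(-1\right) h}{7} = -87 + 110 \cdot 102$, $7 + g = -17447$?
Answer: $\frac{24488}{20159} \approx 1.2147$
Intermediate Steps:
$g = -17454$ ($g = -7 - 17447 = -17454$)
$h = -77931$ ($h = - 7 \left(-87 + 110 \cdot 102\right) = - 7 \left(-87 + 11220\right) = \left(-7\right) 11133 = -77931$)
$\frac{73464}{g - h} = \frac{73464}{-17454 - -77931} = \frac{73464}{-17454 + 77931} = \frac{73464}{60477} = 73464 \cdot \frac{1}{60477} = \frac{24488}{20159}$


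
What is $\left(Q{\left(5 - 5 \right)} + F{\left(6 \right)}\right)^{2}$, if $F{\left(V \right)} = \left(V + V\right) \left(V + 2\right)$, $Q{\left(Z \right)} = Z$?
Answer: $9216$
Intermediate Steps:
$F{\left(V \right)} = 2 V \left(2 + V\right)$
$\left(Q{\left(5 - 5 \right)} + F{\left(6 \right)}\right)^{2} = \left(\left(5 - 5\right) + 2 \cdot 6 \left(2 + 6\right)\right)^{2} = \left(\left(5 - 5\right) + 2 \cdot 6 \cdot 8\right)^{2} = \left(0 + 96\right)^{2} = 96^{2} = 9216$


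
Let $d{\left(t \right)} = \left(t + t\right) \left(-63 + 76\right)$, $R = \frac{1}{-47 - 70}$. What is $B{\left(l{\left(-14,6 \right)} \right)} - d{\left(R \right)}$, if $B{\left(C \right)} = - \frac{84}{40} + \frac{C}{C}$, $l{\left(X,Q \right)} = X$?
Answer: $- \frac{79}{90} \approx -0.87778$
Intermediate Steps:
$R = - \frac{1}{117}$ ($R = \frac{1}{-117} = - \frac{1}{117} \approx -0.008547$)
$d{\left(t \right)} = 26 t$ ($d{\left(t \right)} = 2 t 13 = 26 t$)
$B{\left(C \right)} = - \frac{11}{10}$ ($B{\left(C \right)} = \left(-84\right) \frac{1}{40} + 1 = - \frac{21}{10} + 1 = - \frac{11}{10}$)
$B{\left(l{\left(-14,6 \right)} \right)} - d{\left(R \right)} = - \frac{11}{10} - 26 \left(- \frac{1}{117}\right) = - \frac{11}{10} - - \frac{2}{9} = - \frac{11}{10} + \frac{2}{9} = - \frac{79}{90}$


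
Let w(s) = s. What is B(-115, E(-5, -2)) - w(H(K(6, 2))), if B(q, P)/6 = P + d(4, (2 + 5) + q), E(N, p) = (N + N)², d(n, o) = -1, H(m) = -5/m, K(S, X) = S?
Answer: 3569/6 ≈ 594.83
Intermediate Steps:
E(N, p) = 4*N² (E(N, p) = (2*N)² = 4*N²)
B(q, P) = -6 + 6*P (B(q, P) = 6*(P - 1) = 6*(-1 + P) = -6 + 6*P)
B(-115, E(-5, -2)) - w(H(K(6, 2))) = (-6 + 6*(4*(-5)²)) - (-5)/6 = (-6 + 6*(4*25)) - (-5)/6 = (-6 + 6*100) - 1*(-⅚) = (-6 + 600) + ⅚ = 594 + ⅚ = 3569/6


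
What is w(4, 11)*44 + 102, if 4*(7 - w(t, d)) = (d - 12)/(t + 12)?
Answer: 6571/16 ≈ 410.69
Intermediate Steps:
w(t, d) = 7 - (-12 + d)/(4*(12 + t)) (w(t, d) = 7 - (d - 12)/(4*(t + 12)) = 7 - (-12 + d)/(4*(12 + t)))
w(4, 11)*44 + 102 = ((348 - 1*11 + 28*4)/(4*(12 + 4)))*44 + 102 = ((¼)*(348 - 11 + 112)/16)*44 + 102 = ((¼)*(1/16)*449)*44 + 102 = (449/64)*44 + 102 = 4939/16 + 102 = 6571/16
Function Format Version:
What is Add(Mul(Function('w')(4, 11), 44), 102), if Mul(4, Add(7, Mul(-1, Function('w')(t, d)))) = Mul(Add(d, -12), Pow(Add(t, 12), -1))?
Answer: Rational(6571, 16) ≈ 410.69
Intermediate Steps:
Function('w')(t, d) = Add(7, Mul(Rational(-1, 4), Pow(Add(12, t), -1), Add(-12, d))) (Function('w')(t, d) = Add(7, Mul(Rational(-1, 4), Mul(Add(d, -12), Pow(Add(t, 12), -1)))) = Add(7, Mul(Rational(-1, 4), Mul(Add(-12, d), Pow(Add(12, t), -1)))) = Add(7, Mul(Rational(-1, 4), Mul(Pow(Add(12, t), -1), Add(-12, d)))) = Add(7, Mul(Rational(-1, 4), Pow(Add(12, t), -1), Add(-12, d))))
Add(Mul(Function('w')(4, 11), 44), 102) = Add(Mul(Mul(Rational(1, 4), Pow(Add(12, 4), -1), Add(348, Mul(-1, 11), Mul(28, 4))), 44), 102) = Add(Mul(Mul(Rational(1, 4), Pow(16, -1), Add(348, -11, 112)), 44), 102) = Add(Mul(Mul(Rational(1, 4), Rational(1, 16), 449), 44), 102) = Add(Mul(Rational(449, 64), 44), 102) = Add(Rational(4939, 16), 102) = Rational(6571, 16)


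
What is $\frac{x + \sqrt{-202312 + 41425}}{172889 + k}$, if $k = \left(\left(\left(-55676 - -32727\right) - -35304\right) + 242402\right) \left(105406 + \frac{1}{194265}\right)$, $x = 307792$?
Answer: $\frac{4982767740}{434717948309581} + \frac{64755 i \sqrt{160887}}{1738871793238324} \approx 1.1462 \cdot 10^{-5} + 1.4937 \cdot 10^{-8} i$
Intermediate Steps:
$k = \frac{1738860597811129}{64755}$ ($k = \left(\left(\left(-55676 + 32727\right) + 35304\right) + 242402\right) \left(105406 + \frac{1}{194265}\right) = \left(\left(-22949 + 35304\right) + 242402\right) \frac{20476696591}{194265} = \left(12355 + 242402\right) \frac{20476696591}{194265} = 254757 \cdot \frac{20476696591}{194265} = \frac{1738860597811129}{64755} \approx 2.6853 \cdot 10^{10}$)
$\frac{x + \sqrt{-202312 + 41425}}{172889 + k} = \frac{307792 + \sqrt{-202312 + 41425}}{172889 + \frac{1738860597811129}{64755}} = \frac{307792 + \sqrt{-160887}}{\frac{1738871793238324}{64755}} = \left(307792 + i \sqrt{160887}\right) \frac{64755}{1738871793238324} = \frac{4982767740}{434717948309581} + \frac{64755 i \sqrt{160887}}{1738871793238324}$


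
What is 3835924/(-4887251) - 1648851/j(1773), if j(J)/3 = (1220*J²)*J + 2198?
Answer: -26082912015174489579/33231556386766081438 ≈ -0.78488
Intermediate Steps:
j(J) = 6594 + 3660*J³ (j(J) = 3*((1220*J²)*J + 2198) = 3*(1220*J³ + 2198) = 3*(2198 + 1220*J³) = 6594 + 3660*J³)
3835924/(-4887251) - 1648851/j(1773) = 3835924/(-4887251) - 1648851/(6594 + 3660*1773³) = 3835924*(-1/4887251) - 1648851/(6594 + 3660*5573476917) = -3835924/4887251 - 1648851/(6594 + 20398925516220) = -3835924/4887251 - 1648851/20398925522814 = -3835924/4887251 - 1648851*1/20398925522814 = -3835924/4887251 - 549617/6799641840938 = -26082912015174489579/33231556386766081438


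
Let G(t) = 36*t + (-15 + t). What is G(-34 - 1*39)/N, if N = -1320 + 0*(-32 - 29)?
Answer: 679/330 ≈ 2.0576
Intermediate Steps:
G(t) = -15 + 37*t
N = -1320 (N = -1320 + 0*(-61) = -1320 + 0 = -1320)
G(-34 - 1*39)/N = (-15 + 37*(-34 - 1*39))/(-1320) = (-15 + 37*(-34 - 39))*(-1/1320) = (-15 + 37*(-73))*(-1/1320) = (-15 - 2701)*(-1/1320) = -2716*(-1/1320) = 679/330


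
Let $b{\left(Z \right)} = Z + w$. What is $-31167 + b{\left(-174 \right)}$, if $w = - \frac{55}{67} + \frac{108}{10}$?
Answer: $- \frac{10495892}{335} \approx -31331.0$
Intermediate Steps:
$w = \frac{3343}{335}$ ($w = \left(-55\right) \frac{1}{67} + 108 \cdot \frac{1}{10} = - \frac{55}{67} + \frac{54}{5} = \frac{3343}{335} \approx 9.9791$)
$b{\left(Z \right)} = \frac{3343}{335} + Z$ ($b{\left(Z \right)} = Z + \frac{3343}{335} = \frac{3343}{335} + Z$)
$-31167 + b{\left(-174 \right)} = -31167 + \left(\frac{3343}{335} - 174\right) = -31167 - \frac{54947}{335} = - \frac{10495892}{335}$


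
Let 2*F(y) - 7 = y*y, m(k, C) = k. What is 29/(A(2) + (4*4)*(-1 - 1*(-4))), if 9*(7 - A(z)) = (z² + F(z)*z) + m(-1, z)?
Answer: 261/481 ≈ 0.54262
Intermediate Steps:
F(y) = 7/2 + y²/2 (F(y) = 7/2 + (y*y)/2 = 7/2 + y²/2)
A(z) = 64/9 - z²/9 - z*(7/2 + z²/2)/9 (A(z) = 7 - ((z² + (7/2 + z²/2)*z) - 1)/9 = 7 - ((z² + z*(7/2 + z²/2)) - 1)/9 = 7 - (-1 + z² + z*(7/2 + z²/2))/9 = 7 + (⅑ - z²/9 - z*(7/2 + z²/2)/9) = 64/9 - z²/9 - z*(7/2 + z²/2)/9)
29/(A(2) + (4*4)*(-1 - 1*(-4))) = 29/((64/9 - ⅑*2² - 1/18*2*(7 + 2²)) + (4*4)*(-1 - 1*(-4))) = 29/((64/9 - ⅑*4 - 1/18*2*(7 + 4)) + 16*(-1 + 4)) = 29/((64/9 - 4/9 - 1/18*2*11) + 16*3) = 29/((64/9 - 4/9 - 11/9) + 48) = 29/(49/9 + 48) = 29/(481/9) = 29*(9/481) = 261/481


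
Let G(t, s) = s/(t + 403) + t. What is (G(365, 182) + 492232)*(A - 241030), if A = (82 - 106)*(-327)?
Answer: -22054043311349/192 ≈ -1.1486e+11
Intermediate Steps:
G(t, s) = t + s/(403 + t) (G(t, s) = s/(403 + t) + t = t + s/(403 + t))
A = 7848 (A = -24*(-327) = 7848)
(G(365, 182) + 492232)*(A - 241030) = ((182 + 365² + 403*365)/(403 + 365) + 492232)*(7848 - 241030) = ((182 + 133225 + 147095)/768 + 492232)*(-233182) = ((1/768)*280502 + 492232)*(-233182) = (140251/384 + 492232)*(-233182) = (189157339/384)*(-233182) = -22054043311349/192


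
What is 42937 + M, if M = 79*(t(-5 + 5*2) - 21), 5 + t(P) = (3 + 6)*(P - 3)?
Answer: 42305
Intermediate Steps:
t(P) = -32 + 9*P (t(P) = -5 + (3 + 6)*(P - 3) = -5 + 9*(-3 + P) = -5 + (-27 + 9*P) = -32 + 9*P)
M = -632 (M = 79*((-32 + 9*(-5 + 5*2)) - 21) = 79*((-32 + 9*(-5 + 10)) - 21) = 79*((-32 + 9*5) - 21) = 79*((-32 + 45) - 21) = 79*(13 - 21) = 79*(-8) = -632)
42937 + M = 42937 - 632 = 42305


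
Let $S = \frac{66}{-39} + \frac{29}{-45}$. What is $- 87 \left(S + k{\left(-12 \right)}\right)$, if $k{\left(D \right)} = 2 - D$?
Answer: $- \frac{197867}{195} \approx -1014.7$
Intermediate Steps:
$S = - \frac{1367}{585}$ ($S = 66 \left(- \frac{1}{39}\right) + 29 \left(- \frac{1}{45}\right) = - \frac{22}{13} - \frac{29}{45} = - \frac{1367}{585} \approx -2.3368$)
$- 87 \left(S + k{\left(-12 \right)}\right) = - 87 \left(- \frac{1367}{585} + \left(2 - -12\right)\right) = - 87 \left(- \frac{1367}{585} + \left(2 + 12\right)\right) = - 87 \left(- \frac{1367}{585} + 14\right) = \left(-87\right) \frac{6823}{585} = - \frac{197867}{195}$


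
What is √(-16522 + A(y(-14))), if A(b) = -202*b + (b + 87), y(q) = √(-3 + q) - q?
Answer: √(-19249 - 201*I*√17) ≈ 2.986 - 138.77*I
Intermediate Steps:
A(b) = 87 - 201*b (A(b) = -202*b + (87 + b) = 87 - 201*b)
√(-16522 + A(y(-14))) = √(-16522 + (87 - 201*(√(-3 - 14) - 1*(-14)))) = √(-16522 + (87 - 201*(√(-17) + 14))) = √(-16522 + (87 - 201*(I*√17 + 14))) = √(-16522 + (87 - 201*(14 + I*√17))) = √(-16522 + (87 + (-2814 - 201*I*√17))) = √(-16522 + (-2727 - 201*I*√17)) = √(-19249 - 201*I*√17)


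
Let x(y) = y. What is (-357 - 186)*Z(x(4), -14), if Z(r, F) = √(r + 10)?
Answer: -543*√14 ≈ -2031.7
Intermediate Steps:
Z(r, F) = √(10 + r)
(-357 - 186)*Z(x(4), -14) = (-357 - 186)*√(10 + 4) = -543*√14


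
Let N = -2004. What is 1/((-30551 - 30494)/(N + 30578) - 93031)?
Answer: -28574/2658328839 ≈ -1.0749e-5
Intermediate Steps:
1/((-30551 - 30494)/(N + 30578) - 93031) = 1/((-30551 - 30494)/(-2004 + 30578) - 93031) = 1/(-61045/28574 - 93031) = 1/(-2658328839/28574) = -28574/2658328839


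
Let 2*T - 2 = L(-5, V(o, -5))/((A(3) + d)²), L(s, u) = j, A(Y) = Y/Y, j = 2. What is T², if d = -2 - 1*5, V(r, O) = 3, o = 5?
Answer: 1369/1296 ≈ 1.0563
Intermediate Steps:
A(Y) = 1
L(s, u) = 2
d = -7 (d = -2 - 5 = -7)
T = 37/36 (T = 1 + (2/((1 - 7)²))/2 = 1 + (2/((-6)²))/2 = 1 + (2/36)/2 = 1 + (2*(1/36))/2 = 1 + (½)*(1/18) = 1 + 1/36 = 37/36 ≈ 1.0278)
T² = (37/36)² = 1369/1296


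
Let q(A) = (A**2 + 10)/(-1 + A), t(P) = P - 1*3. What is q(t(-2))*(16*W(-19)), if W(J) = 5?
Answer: -1400/3 ≈ -466.67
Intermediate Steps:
t(P) = -3 + P (t(P) = P - 3 = -3 + P)
q(A) = (10 + A**2)/(-1 + A)
q(t(-2))*(16*W(-19)) = ((10 + (-3 - 2)**2)/(-1 + (-3 - 2)))*(16*5) = ((10 + (-5)**2)/(-1 - 5))*80 = ((10 + 25)/(-6))*80 = -1/6*35*80 = -35/6*80 = -1400/3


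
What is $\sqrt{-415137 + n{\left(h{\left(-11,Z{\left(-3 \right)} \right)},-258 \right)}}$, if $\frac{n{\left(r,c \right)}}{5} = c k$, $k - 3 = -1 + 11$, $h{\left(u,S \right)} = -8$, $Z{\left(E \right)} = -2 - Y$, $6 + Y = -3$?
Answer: $i \sqrt{431907} \approx 657.2 i$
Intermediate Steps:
$Y = -9$ ($Y = -6 - 3 = -9$)
$Z{\left(E \right)} = 7$ ($Z{\left(E \right)} = -2 - -9 = -2 + 9 = 7$)
$k = 13$ ($k = 3 + \left(-1 + 11\right) = 3 + 10 = 13$)
$n{\left(r,c \right)} = 65 c$ ($n{\left(r,c \right)} = 5 c 13 = 5 \cdot 13 c = 65 c$)
$\sqrt{-415137 + n{\left(h{\left(-11,Z{\left(-3 \right)} \right)},-258 \right)}} = \sqrt{-415137 + 65 \left(-258\right)} = \sqrt{-415137 - 16770} = \sqrt{-431907} = i \sqrt{431907}$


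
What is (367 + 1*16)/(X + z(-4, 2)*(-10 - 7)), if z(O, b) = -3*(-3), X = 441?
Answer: 383/288 ≈ 1.3299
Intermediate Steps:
z(O, b) = 9
(367 + 1*16)/(X + z(-4, 2)*(-10 - 7)) = (367 + 1*16)/(441 + 9*(-10 - 7)) = (367 + 16)/(441 + 9*(-17)) = 383/(441 - 153) = 383/288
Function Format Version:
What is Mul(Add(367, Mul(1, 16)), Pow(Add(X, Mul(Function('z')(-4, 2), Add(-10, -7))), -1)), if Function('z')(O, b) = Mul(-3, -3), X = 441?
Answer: Rational(383, 288) ≈ 1.3299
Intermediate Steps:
Function('z')(O, b) = 9
Mul(Add(367, Mul(1, 16)), Pow(Add(X, Mul(Function('z')(-4, 2), Add(-10, -7))), -1)) = Mul(Add(367, Mul(1, 16)), Pow(Add(441, Mul(9, Add(-10, -7))), -1)) = Mul(Add(367, 16), Pow(Add(441, Mul(9, -17)), -1)) = Mul(383, Pow(Add(441, -153), -1)) = Mul(383, Pow(288, -1)) = Mul(383, Rational(1, 288)) = Rational(383, 288)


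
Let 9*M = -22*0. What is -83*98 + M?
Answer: -8134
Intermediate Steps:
M = 0 (M = (-22*0)/9 = (⅑)*0 = 0)
-83*98 + M = -83*98 + 0 = -8134 + 0 = -8134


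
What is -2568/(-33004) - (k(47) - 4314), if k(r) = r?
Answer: 35207659/8251 ≈ 4267.1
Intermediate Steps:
-2568/(-33004) - (k(47) - 4314) = -2568/(-33004) - (47 - 4314) = -2568*(-1/33004) - 1*(-4267) = 642/8251 + 4267 = 35207659/8251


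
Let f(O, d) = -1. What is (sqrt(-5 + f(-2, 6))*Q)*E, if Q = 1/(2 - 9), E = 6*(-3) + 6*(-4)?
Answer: 6*I*sqrt(6) ≈ 14.697*I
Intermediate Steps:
E = -42 (E = -18 - 24 = -42)
Q = -1/7 (Q = 1/(-7) = -1/7 ≈ -0.14286)
(sqrt(-5 + f(-2, 6))*Q)*E = (sqrt(-5 - 1)*(-1/7))*(-42) = (sqrt(-6)*(-1/7))*(-42) = ((I*sqrt(6))*(-1/7))*(-42) = -I*sqrt(6)/7*(-42) = 6*I*sqrt(6)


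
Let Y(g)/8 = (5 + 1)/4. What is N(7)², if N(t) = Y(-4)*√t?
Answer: 1008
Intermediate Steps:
Y(g) = 12 (Y(g) = 8*((5 + 1)/4) = 8*(6*(¼)) = 8*(3/2) = 12)
N(t) = 12*√t
N(7)² = (12*√7)² = 1008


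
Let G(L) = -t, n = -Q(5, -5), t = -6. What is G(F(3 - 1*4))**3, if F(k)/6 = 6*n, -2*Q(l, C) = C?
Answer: 216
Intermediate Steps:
Q(l, C) = -C/2
n = -5/2 (n = -(-1)*(-5)/2 = -1*5/2 = -5/2 ≈ -2.5000)
F(k) = -90 (F(k) = 6*(6*(-5/2)) = 6*(-15) = -90)
G(L) = 6 (G(L) = -1*(-6) = 6)
G(F(3 - 1*4))**3 = 6**3 = 216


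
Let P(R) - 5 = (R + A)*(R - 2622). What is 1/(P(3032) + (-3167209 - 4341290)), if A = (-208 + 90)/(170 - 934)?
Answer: -191/1196674339 ≈ -1.5961e-7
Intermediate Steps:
A = 59/382 (A = -118/(-764) = -118*(-1/764) = 59/382 ≈ 0.15445)
P(R) = 5 + (-2622 + R)*(59/382 + R) (P(R) = 5 + (R + 59/382)*(R - 2622) = 5 + (59/382 + R)*(-2622 + R) = 5 + (-2622 + R)*(59/382 + R))
1/(P(3032) + (-3167209 - 4341290)) = 1/((-76394/191 + 3032**2 - 1001545/382*3032) + (-3167209 - 4341290)) = 1/((-76394/191 + 9193024 - 1518342220/191) - 7508499) = 1/(237448970/191 - 7508499) = 1/(-1196674339/191) = -191/1196674339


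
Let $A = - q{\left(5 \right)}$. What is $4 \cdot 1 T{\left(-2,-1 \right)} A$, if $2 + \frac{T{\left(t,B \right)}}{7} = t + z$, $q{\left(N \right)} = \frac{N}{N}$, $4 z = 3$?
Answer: $91$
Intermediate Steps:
$z = \frac{3}{4}$ ($z = \frac{1}{4} \cdot 3 = \frac{3}{4} \approx 0.75$)
$q{\left(N \right)} = 1$
$T{\left(t,B \right)} = - \frac{35}{4} + 7 t$ ($T{\left(t,B \right)} = -14 + 7 \left(t + \frac{3}{4}\right) = -14 + 7 \left(\frac{3}{4} + t\right) = -14 + \left(\frac{21}{4} + 7 t\right) = - \frac{35}{4} + 7 t$)
$A = -1$ ($A = \left(-1\right) 1 = -1$)
$4 \cdot 1 T{\left(-2,-1 \right)} A = 4 \cdot 1 \left(- \frac{35}{4} + 7 \left(-2\right)\right) \left(-1\right) = 4 \left(- \frac{35}{4} - 14\right) \left(-1\right) = 4 \left(- \frac{91}{4}\right) \left(-1\right) = \left(-91\right) \left(-1\right) = 91$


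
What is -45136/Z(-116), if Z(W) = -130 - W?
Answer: 3224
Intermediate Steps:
-45136/Z(-116) = -45136/(-130 - 1*(-116)) = -45136/(-130 + 116) = -45136/(-14) = -45136*(-1/14) = 3224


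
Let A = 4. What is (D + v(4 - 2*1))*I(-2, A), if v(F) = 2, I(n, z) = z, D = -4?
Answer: -8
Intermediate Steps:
(D + v(4 - 2*1))*I(-2, A) = (-4 + 2)*4 = -2*4 = -8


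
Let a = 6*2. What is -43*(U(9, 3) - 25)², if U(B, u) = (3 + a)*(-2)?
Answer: -130075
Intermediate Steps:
a = 12
U(B, u) = -30 (U(B, u) = (3 + 12)*(-2) = 15*(-2) = -30)
-43*(U(9, 3) - 25)² = -43*(-30 - 25)² = -43*(-55)² = -43*3025 = -130075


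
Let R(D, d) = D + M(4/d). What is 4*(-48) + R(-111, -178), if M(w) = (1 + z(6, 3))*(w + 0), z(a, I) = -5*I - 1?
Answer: -26937/89 ≈ -302.66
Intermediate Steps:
z(a, I) = -1 - 5*I
M(w) = -15*w (M(w) = (1 + (-1 - 5*3))*(w + 0) = (1 + (-1 - 15))*w = (1 - 16)*w = -15*w)
R(D, d) = D - 60/d
4*(-48) + R(-111, -178) = 4*(-48) + (-111 - 60/(-178)) = -192 + (-111 - 60*(-1/178)) = -192 + (-111 + 30/89) = -192 - 9849/89 = -26937/89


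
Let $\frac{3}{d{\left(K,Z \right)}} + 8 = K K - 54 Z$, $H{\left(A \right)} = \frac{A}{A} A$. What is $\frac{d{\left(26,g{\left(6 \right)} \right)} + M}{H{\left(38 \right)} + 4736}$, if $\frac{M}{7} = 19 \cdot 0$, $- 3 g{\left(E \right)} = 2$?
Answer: $\frac{3}{3360896} \approx 8.9262 \cdot 10^{-7}$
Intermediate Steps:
$g{\left(E \right)} = - \frac{2}{3}$ ($g{\left(E \right)} = \left(- \frac{1}{3}\right) 2 = - \frac{2}{3}$)
$H{\left(A \right)} = A$ ($H{\left(A \right)} = 1 A = A$)
$d{\left(K,Z \right)} = \frac{3}{-8 + K^{2} - 54 Z}$ ($d{\left(K,Z \right)} = \frac{3}{-8 + \left(K K - 54 Z\right)} = \frac{3}{-8 + \left(K^{2} - 54 Z\right)} = \frac{3}{-8 + K^{2} - 54 Z}$)
$M = 0$ ($M = 7 \cdot 19 \cdot 0 = 7 \cdot 0 = 0$)
$\frac{d{\left(26,g{\left(6 \right)} \right)} + M}{H{\left(38 \right)} + 4736} = \frac{\frac{3}{-8 + 26^{2} - -36} + 0}{38 + 4736} = \frac{\frac{3}{-8 + 676 + 36} + 0}{4774} = \left(\frac{3}{704} + 0\right) \frac{1}{4774} = \frac{3}{704} \cdot \frac{1}{4774} = \frac{3}{3360896}$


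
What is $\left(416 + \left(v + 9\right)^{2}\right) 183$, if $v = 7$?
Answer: $122976$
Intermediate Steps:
$\left(416 + \left(v + 9\right)^{2}\right) 183 = \left(416 + \left(7 + 9\right)^{2}\right) 183 = \left(416 + 16^{2}\right) 183 = \left(416 + 256\right) 183 = 672 \cdot 183 = 122976$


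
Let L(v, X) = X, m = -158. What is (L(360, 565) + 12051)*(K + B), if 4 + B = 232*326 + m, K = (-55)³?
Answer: -1146857480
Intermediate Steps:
K = -166375
B = 75470 (B = -4 + (232*326 - 158) = -4 + (75632 - 158) = -4 + 75474 = 75470)
(L(360, 565) + 12051)*(K + B) = (565 + 12051)*(-166375 + 75470) = 12616*(-90905) = -1146857480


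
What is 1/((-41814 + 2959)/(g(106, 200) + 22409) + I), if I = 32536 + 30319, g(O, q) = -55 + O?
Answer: 4492/282336889 ≈ 1.5910e-5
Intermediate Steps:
I = 62855
1/((-41814 + 2959)/(g(106, 200) + 22409) + I) = 1/((-41814 + 2959)/((-55 + 106) + 22409) + 62855) = 1/(-38855/(51 + 22409) + 62855) = 1/(-38855/22460 + 62855) = 1/(-38855*1/22460 + 62855) = 1/(-7771/4492 + 62855) = 1/(282336889/4492) = 4492/282336889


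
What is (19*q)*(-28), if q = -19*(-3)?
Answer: -30324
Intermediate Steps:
q = 57
(19*q)*(-28) = (19*57)*(-28) = 1083*(-28) = -30324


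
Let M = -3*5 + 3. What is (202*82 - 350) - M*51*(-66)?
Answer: -24178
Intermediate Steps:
M = -12 (M = -15 + 3 = -12)
(202*82 - 350) - M*51*(-66) = (202*82 - 350) - (-12*51)*(-66) = (16564 - 350) - (-612)*(-66) = 16214 - 1*40392 = 16214 - 40392 = -24178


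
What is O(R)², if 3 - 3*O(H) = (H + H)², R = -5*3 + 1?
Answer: 609961/9 ≈ 67774.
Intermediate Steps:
R = -14 (R = -15 + 1 = -14)
O(H) = 1 - 4*H²/3 (O(H) = 1 - (H + H)²/3 = 1 - 4*H²/3)
O(R)² = (1 - 4/3*(-14)²)² = (1 - 4/3*196)² = (1 - 784/3)² = (-781/3)² = 609961/9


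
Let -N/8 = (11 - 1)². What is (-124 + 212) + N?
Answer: -712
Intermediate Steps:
N = -800 (N = -8*(11 - 1)² = -8*10² = -8*100 = -800)
(-124 + 212) + N = (-124 + 212) - 800 = 88 - 800 = -712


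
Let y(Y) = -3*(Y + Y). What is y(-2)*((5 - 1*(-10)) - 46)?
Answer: -372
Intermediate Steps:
y(Y) = -6*Y
y(-2)*((5 - 1*(-10)) - 46) = (-6*(-2))*((5 - 1*(-10)) - 46) = 12*((5 + 10) - 46) = 12*(15 - 46) = 12*(-31) = -372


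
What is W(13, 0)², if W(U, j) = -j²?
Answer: 0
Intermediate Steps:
W(13, 0)² = (-1*0²)² = (-1*0)² = 0² = 0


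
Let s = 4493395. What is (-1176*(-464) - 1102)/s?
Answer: 13282/109595 ≈ 0.12119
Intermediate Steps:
(-1176*(-464) - 1102)/s = (-1176*(-464) - 1102)/4493395 = (545664 - 1102)*(1/4493395) = 544562*(1/4493395) = 13282/109595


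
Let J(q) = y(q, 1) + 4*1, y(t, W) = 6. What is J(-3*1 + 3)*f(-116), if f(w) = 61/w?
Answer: -305/58 ≈ -5.2586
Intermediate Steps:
J(q) = 10 (J(q) = 6 + 4*1 = 6 + 4 = 10)
J(-3*1 + 3)*f(-116) = 10*(61/(-116)) = 10*(61*(-1/116)) = 10*(-61/116) = -305/58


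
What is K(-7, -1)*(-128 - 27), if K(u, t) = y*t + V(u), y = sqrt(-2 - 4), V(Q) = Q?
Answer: 1085 + 155*I*sqrt(6) ≈ 1085.0 + 379.67*I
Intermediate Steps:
y = I*sqrt(6) (y = sqrt(-6) = I*sqrt(6) ≈ 2.4495*I)
K(u, t) = u + I*t*sqrt(6) (K(u, t) = (I*sqrt(6))*t + u = I*t*sqrt(6) + u = u + I*t*sqrt(6))
K(-7, -1)*(-128 - 27) = (-7 + I*(-1)*sqrt(6))*(-128 - 27) = (-7 - I*sqrt(6))*(-155) = 1085 + 155*I*sqrt(6)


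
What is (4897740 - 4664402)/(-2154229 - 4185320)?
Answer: -233338/6339549 ≈ -0.036807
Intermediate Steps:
(4897740 - 4664402)/(-2154229 - 4185320) = 233338/(-6339549) = 233338*(-1/6339549) = -233338/6339549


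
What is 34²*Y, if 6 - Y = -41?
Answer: 54332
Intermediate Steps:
Y = 47 (Y = 6 - 1*(-41) = 6 + 41 = 47)
34²*Y = 34²*47 = 1156*47 = 54332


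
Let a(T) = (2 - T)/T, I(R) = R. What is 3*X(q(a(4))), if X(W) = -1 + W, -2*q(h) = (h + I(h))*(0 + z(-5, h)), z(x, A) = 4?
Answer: 3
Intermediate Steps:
a(T) = (2 - T)/T
q(h) = -4*h (q(h) = -(h + h)*(0 + 4)/2 = -2*h*4/2 = -4*h)
3*X(q(a(4))) = 3*(-1 - 4*(2 - 1*4)/4) = 3*(-1 - (2 - 4)) = 3*(-1 - (-2)) = 3*(-1 - 4*(-½)) = 3*(-1 + 2) = 3*1 = 3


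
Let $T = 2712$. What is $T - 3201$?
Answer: $-489$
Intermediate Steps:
$T - 3201 = 2712 - 3201 = -489$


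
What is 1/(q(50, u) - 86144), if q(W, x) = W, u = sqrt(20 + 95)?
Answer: -1/86094 ≈ -1.1615e-5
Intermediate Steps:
u = sqrt(115) ≈ 10.724
1/(q(50, u) - 86144) = 1/(50 - 86144) = 1/(-86094) = -1/86094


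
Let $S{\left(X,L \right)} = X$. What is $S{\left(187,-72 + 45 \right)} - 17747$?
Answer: $-17560$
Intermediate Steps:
$S{\left(187,-72 + 45 \right)} - 17747 = 187 - 17747 = -17560$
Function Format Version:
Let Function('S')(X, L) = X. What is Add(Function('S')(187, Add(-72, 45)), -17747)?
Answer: -17560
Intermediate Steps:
Add(Function('S')(187, Add(-72, 45)), -17747) = Add(187, -17747) = -17560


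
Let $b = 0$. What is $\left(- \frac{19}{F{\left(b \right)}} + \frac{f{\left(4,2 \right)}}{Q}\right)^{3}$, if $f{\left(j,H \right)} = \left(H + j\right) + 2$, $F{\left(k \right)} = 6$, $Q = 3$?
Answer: $- \frac{1}{8} \approx -0.125$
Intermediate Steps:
$f{\left(j,H \right)} = 2 + H + j$
$\left(- \frac{19}{F{\left(b \right)}} + \frac{f{\left(4,2 \right)}}{Q}\right)^{3} = \left(- \frac{19}{6} + \frac{2 + 2 + 4}{3}\right)^{3} = \left(\left(-19\right) \frac{1}{6} + 8 \cdot \frac{1}{3}\right)^{3} = \left(- \frac{19}{6} + \frac{8}{3}\right)^{3} = \left(- \frac{1}{2}\right)^{3} = - \frac{1}{8}$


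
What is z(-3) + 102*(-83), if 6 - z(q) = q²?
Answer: -8469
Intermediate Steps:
z(q) = 6 - q²
z(-3) + 102*(-83) = (6 - 1*(-3)²) + 102*(-83) = (6 - 1*9) - 8466 = (6 - 9) - 8466 = -3 - 8466 = -8469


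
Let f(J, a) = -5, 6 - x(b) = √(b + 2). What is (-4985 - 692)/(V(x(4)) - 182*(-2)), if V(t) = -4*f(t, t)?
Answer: -5677/384 ≈ -14.784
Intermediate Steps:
x(b) = 6 - √(2 + b) (x(b) = 6 - √(b + 2) = 6 - √(2 + b))
V(t) = 20 (V(t) = -4*(-5) = 20)
(-4985 - 692)/(V(x(4)) - 182*(-2)) = (-4985 - 692)/(20 - 182*(-2)) = -5677/(20 + 364) = -5677/384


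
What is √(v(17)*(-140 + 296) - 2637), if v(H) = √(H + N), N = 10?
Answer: 3*√(-293 + 52*√3) ≈ 42.736*I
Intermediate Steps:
v(H) = √(10 + H) (v(H) = √(H + 10) = √(10 + H))
√(v(17)*(-140 + 296) - 2637) = √(√(10 + 17)*(-140 + 296) - 2637) = √(√27*156 - 2637) = √((3*√3)*156 - 2637) = √(468*√3 - 2637) = √(-2637 + 468*√3)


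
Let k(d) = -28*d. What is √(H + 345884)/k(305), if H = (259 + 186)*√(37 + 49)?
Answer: -√(345884 + 445*√86)/8540 ≈ -0.069276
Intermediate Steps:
H = 445*√86 ≈ 4126.8
√(H + 345884)/k(305) = √(445*√86 + 345884)/((-28*305)) = √(345884 + 445*√86)/(-8540) = √(345884 + 445*√86)*(-1/8540) = -√(345884 + 445*√86)/8540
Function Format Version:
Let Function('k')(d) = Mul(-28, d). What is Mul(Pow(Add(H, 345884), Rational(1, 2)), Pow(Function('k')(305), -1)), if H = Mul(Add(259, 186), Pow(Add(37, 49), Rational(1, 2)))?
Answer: Mul(Rational(-1, 8540), Pow(Add(345884, Mul(445, Pow(86, Rational(1, 2)))), Rational(1, 2))) ≈ -0.069276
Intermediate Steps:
H = Mul(445, Pow(86, Rational(1, 2))) ≈ 4126.8
Mul(Pow(Add(H, 345884), Rational(1, 2)), Pow(Function('k')(305), -1)) = Mul(Pow(Add(Mul(445, Pow(86, Rational(1, 2))), 345884), Rational(1, 2)), Pow(Mul(-28, 305), -1)) = Mul(Pow(Add(345884, Mul(445, Pow(86, Rational(1, 2)))), Rational(1, 2)), Pow(-8540, -1)) = Mul(Pow(Add(345884, Mul(445, Pow(86, Rational(1, 2)))), Rational(1, 2)), Rational(-1, 8540)) = Mul(Rational(-1, 8540), Pow(Add(345884, Mul(445, Pow(86, Rational(1, 2)))), Rational(1, 2)))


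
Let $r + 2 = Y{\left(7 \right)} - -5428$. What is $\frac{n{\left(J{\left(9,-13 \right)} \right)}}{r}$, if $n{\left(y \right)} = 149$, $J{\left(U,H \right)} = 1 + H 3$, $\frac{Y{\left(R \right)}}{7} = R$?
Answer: $\frac{149}{5475} \approx 0.027215$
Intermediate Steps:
$Y{\left(R \right)} = 7 R$
$J{\left(U,H \right)} = 1 + 3 H$
$r = 5475$ ($r = -2 + \left(7 \cdot 7 - -5428\right) = -2 + \left(49 + 5428\right) = -2 + 5477 = 5475$)
$\frac{n{\left(J{\left(9,-13 \right)} \right)}}{r} = \frac{149}{5475}$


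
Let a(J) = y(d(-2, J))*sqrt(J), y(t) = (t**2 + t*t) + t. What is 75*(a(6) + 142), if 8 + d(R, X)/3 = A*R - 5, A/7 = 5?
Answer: 10650 + 9281475*sqrt(6) ≈ 2.2746e+7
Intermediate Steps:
A = 35 (A = 7*5 = 35)
d(R, X) = -39 + 105*R (d(R, X) = -24 + 3*(35*R - 5) = -24 + 3*(-5 + 35*R) = -24 + (-15 + 105*R) = -39 + 105*R)
y(t) = t + 2*t**2 (y(t) = (t**2 + t**2) + t = 2*t**2 + t = t + 2*t**2)
a(J) = 123753*sqrt(J) (a(J) = ((-39 + 105*(-2))*(1 + 2*(-39 + 105*(-2))))*sqrt(J) = ((-39 - 210)*(1 + 2*(-39 - 210)))*sqrt(J) = (-249*(1 + 2*(-249)))*sqrt(J) = (-249*(1 - 498))*sqrt(J) = (-249*(-497))*sqrt(J) = 123753*sqrt(J))
75*(a(6) + 142) = 75*(123753*sqrt(6) + 142) = 75*(142 + 123753*sqrt(6)) = 10650 + 9281475*sqrt(6)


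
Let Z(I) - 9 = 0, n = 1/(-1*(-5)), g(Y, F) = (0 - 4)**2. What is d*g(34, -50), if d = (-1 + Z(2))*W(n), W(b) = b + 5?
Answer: 3328/5 ≈ 665.60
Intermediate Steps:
g(Y, F) = 16 (g(Y, F) = (-4)**2 = 16)
n = 1/5 ≈ 0.20000
W(b) = 5 + b
Z(I) = 9 (Z(I) = 9 + 0 = 9)
d = 208/5 (d = (-1 + 9)*(5 + 1/5) = 8*(26/5) = 208/5 ≈ 41.600)
d*g(34, -50) = (208/5)*16 = 3328/5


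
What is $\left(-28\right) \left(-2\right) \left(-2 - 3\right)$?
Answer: $-280$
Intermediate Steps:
$\left(-28\right) \left(-2\right) \left(-2 - 3\right) = 56 \left(-2 - 3\right) = 56 \left(-5\right) = -280$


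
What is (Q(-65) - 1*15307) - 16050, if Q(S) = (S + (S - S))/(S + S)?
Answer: -62713/2 ≈ -31357.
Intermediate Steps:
Q(S) = ½ (Q(S) = (S + 0)/((2*S)) = S*(1/(2*S)) = ½)
(Q(-65) - 1*15307) - 16050 = (½ - 1*15307) - 16050 = (½ - 15307) - 16050 = -30613/2 - 16050 = -62713/2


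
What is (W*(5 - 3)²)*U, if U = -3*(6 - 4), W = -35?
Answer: 840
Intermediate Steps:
U = -6 (U = -3*2 = -6)
(W*(5 - 3)²)*U = -35*(5 - 3)²*(-6) = -35*2²*(-6) = -35*4*(-6) = -140*(-6) = 840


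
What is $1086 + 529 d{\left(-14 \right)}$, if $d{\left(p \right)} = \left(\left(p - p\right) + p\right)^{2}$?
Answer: $104770$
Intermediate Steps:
$d{\left(p \right)} = p^{2}$ ($d{\left(p \right)} = \left(0 + p\right)^{2} = p^{2}$)
$1086 + 529 d{\left(-14 \right)} = 1086 + 529 \left(-14\right)^{2} = 1086 + 529 \cdot 196 = 1086 + 103684 = 104770$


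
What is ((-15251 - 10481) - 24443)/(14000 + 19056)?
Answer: -50175/33056 ≈ -1.5179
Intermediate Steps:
((-15251 - 10481) - 24443)/(14000 + 19056) = (-25732 - 24443)/33056 = -50175*1/33056 = -50175/33056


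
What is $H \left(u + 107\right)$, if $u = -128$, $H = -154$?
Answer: $3234$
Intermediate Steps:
$H \left(u + 107\right) = - 154 \left(-128 + 107\right) = \left(-154\right) \left(-21\right) = 3234$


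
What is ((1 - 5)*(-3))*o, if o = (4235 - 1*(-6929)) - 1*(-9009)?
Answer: 242076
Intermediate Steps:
o = 20173 (o = (4235 + 6929) + 9009 = 11164 + 9009 = 20173)
((1 - 5)*(-3))*o = ((1 - 5)*(-3))*20173 = -4*(-3)*20173 = 12*20173 = 242076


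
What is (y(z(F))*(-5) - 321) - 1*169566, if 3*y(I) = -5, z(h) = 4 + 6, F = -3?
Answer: -509636/3 ≈ -1.6988e+5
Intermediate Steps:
z(h) = 10
y(I) = -5/3 (y(I) = (⅓)*(-5) = -5/3)
(y(z(F))*(-5) - 321) - 1*169566 = (-5/3*(-5) - 321) - 1*169566 = (25/3 - 321) - 169566 = -938/3 - 169566 = -509636/3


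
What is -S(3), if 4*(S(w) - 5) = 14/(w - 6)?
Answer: -23/6 ≈ -3.8333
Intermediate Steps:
S(w) = 5 + 7/(2*(-6 + w)) (S(w) = 5 + (14/(w - 6))/4 = 5 + (14/(-6 + w))/4 = 5 + 7/(2*(-6 + w)))
-S(3) = -(-53 + 10*3)/(2*(-6 + 3)) = -(-53 + 30)/(2*(-3)) = -(-1)*(-23)/(2*3) = -1*23/6 = -23/6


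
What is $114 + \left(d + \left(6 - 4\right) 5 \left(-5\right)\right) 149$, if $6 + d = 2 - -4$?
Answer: $-7336$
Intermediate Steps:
$d = 0$ ($d = -6 + \left(2 - -4\right) = -6 + \left(2 + 4\right) = -6 + 6 = 0$)
$114 + \left(d + \left(6 - 4\right) 5 \left(-5\right)\right) 149 = 114 + \left(0 + \left(6 - 4\right) 5 \left(-5\right)\right) 149 = 114 + \left(0 + 2 \cdot 5 \left(-5\right)\right) 149 = 114 + \left(0 + 10 \left(-5\right)\right) 149 = 114 + \left(0 - 50\right) 149 = 114 - 7450 = -7336$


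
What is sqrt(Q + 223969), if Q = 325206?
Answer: 5*sqrt(21967) ≈ 741.06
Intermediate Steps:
sqrt(Q + 223969) = sqrt(325206 + 223969) = sqrt(549175) = 5*sqrt(21967)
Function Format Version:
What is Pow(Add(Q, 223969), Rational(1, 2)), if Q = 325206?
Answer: Mul(5, Pow(21967, Rational(1, 2))) ≈ 741.06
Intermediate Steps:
Pow(Add(Q, 223969), Rational(1, 2)) = Pow(Add(325206, 223969), Rational(1, 2)) = Pow(549175, Rational(1, 2)) = Mul(5, Pow(21967, Rational(1, 2)))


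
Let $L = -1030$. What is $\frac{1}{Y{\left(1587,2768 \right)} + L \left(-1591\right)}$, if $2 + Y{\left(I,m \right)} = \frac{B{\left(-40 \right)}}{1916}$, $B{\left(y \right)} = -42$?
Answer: $\frac{958}{1569901403} \approx 6.1023 \cdot 10^{-7}$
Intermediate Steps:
$Y{\left(I,m \right)} = - \frac{1937}{958}$ ($Y{\left(I,m \right)} = -2 - \frac{42}{1916} = -2 - \frac{21}{958} = - \frac{1937}{958}$)
$\frac{1}{Y{\left(1587,2768 \right)} + L \left(-1591\right)} = \frac{1}{- \frac{1937}{958} - -1638730} = \frac{1}{- \frac{1937}{958} + 1638730} = \frac{1}{\frac{1569901403}{958}} = \frac{958}{1569901403}$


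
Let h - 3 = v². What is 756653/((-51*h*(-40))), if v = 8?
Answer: 44509/8040 ≈ 5.5359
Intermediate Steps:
h = 67 (h = 3 + 8² = 3 + 64 = 67)
756653/((-51*h*(-40))) = 756653/((-51*67*(-40))) = 756653/((-3417*(-40))) = 756653/136680 = 756653*(1/136680) = 44509/8040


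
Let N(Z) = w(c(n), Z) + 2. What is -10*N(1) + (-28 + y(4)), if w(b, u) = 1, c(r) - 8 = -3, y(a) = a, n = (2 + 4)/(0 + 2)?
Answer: -54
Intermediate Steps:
n = 3 (n = 6/2 = 6*(½) = 3)
c(r) = 5 (c(r) = 8 - 3 = 5)
N(Z) = 3 (N(Z) = 1 + 2 = 3)
-10*N(1) + (-28 + y(4)) = -10*3 + (-28 + 4) = -30 - 24 = -54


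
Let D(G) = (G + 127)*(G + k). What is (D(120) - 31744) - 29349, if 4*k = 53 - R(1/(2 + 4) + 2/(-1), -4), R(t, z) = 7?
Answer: -57225/2 ≈ -28613.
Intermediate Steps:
k = 23/2 (k = (53 - 1*7)/4 = (53 - 7)/4 = (1/4)*46 = 23/2 ≈ 11.500)
D(G) = (127 + G)*(23/2 + G) (D(G) = (G + 127)*(G + 23/2) = (127 + G)*(23/2 + G))
(D(120) - 31744) - 29349 = ((2921/2 + 120**2 + (277/2)*120) - 31744) - 29349 = ((2921/2 + 14400 + 16620) - 31744) - 29349 = (64961/2 - 31744) - 29349 = 1473/2 - 29349 = -57225/2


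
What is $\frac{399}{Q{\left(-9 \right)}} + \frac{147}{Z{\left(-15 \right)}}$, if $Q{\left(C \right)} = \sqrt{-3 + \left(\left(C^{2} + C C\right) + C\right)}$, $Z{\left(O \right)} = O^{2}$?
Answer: $\frac{49}{75} + \frac{133 \sqrt{6}}{10} \approx 33.232$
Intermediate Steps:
$Q{\left(C \right)} = \sqrt{-3 + C + 2 C^{2}}$ ($Q{\left(C \right)} = \sqrt{-3 + \left(\left(C^{2} + C^{2}\right) + C\right)} = \sqrt{-3 + \left(2 C^{2} + C\right)} = \sqrt{-3 + \left(C + 2 C^{2}\right)} = \sqrt{-3 + C + 2 C^{2}}$)
$\frac{399}{Q{\left(-9 \right)}} + \frac{147}{Z{\left(-15 \right)}} = \frac{399}{\sqrt{-3 - 9 + 2 \left(-9\right)^{2}}} + \frac{147}{\left(-15\right)^{2}} = \frac{399}{\sqrt{-3 - 9 + 2 \cdot 81}} + \frac{147}{225} = \frac{399}{\sqrt{-3 - 9 + 162}} + 147 \cdot \frac{1}{225} = \frac{399}{\sqrt{150}} + \frac{49}{75} = \frac{399}{5 \sqrt{6}} + \frac{49}{75} = 399 \frac{\sqrt{6}}{30} + \frac{49}{75} = \frac{133 \sqrt{6}}{10} + \frac{49}{75} = \frac{49}{75} + \frac{133 \sqrt{6}}{10}$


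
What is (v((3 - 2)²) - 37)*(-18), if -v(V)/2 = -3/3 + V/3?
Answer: 642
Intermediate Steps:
v(V) = 2 - 2*V/3 (v(V) = -2*(-3/3 + V/3) = -2*(-3*⅓ + V*(⅓)) = -2*(-1 + V/3) = 2 - 2*V/3)
(v((3 - 2)²) - 37)*(-18) = ((2 - 2*(3 - 2)²/3) - 37)*(-18) = ((2 - ⅔*1²) - 37)*(-18) = ((2 - ⅔*1) - 37)*(-18) = ((2 - ⅔) - 37)*(-18) = (4/3 - 37)*(-18) = -107/3*(-18) = 642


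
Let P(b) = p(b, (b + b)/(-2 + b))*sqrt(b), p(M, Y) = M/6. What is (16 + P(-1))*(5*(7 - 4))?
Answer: 240 - 5*I/2 ≈ 240.0 - 2.5*I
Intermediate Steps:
p(M, Y) = M/6 (p(M, Y) = M*(1/6) = M/6)
P(b) = b**(3/2)/6 (P(b) = (b/6)*sqrt(b) = b**(3/2)/6)
(16 + P(-1))*(5*(7 - 4)) = (16 + (-1)**(3/2)/6)*(5*(7 - 4)) = (16 + (-I)/6)*(5*3) = (16 - I/6)*15 = 240 - 5*I/2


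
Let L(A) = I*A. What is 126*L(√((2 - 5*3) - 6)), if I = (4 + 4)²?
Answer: 8064*I*√19 ≈ 35150.0*I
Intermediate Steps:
I = 64 (I = 8² = 64)
L(A) = 64*A
126*L(√((2 - 5*3) - 6)) = 126*(64*√((2 - 5*3) - 6)) = 126*(64*√((2 - 15) - 6)) = 126*(64*√(-13 - 6)) = 126*(64*√(-19)) = 126*(64*(I*√19)) = 126*(64*I*√19) = 8064*I*√19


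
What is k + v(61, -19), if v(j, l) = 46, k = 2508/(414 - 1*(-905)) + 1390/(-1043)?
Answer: 64065416/1375717 ≈ 46.569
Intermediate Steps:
k = 782434/1375717 (k = 2508/(414 + 905) + 1390*(-1/1043) = 2508/1319 - 1390/1043 = 782434/1375717 ≈ 0.56875)
k + v(61, -19) = 782434/1375717 + 46 = 64065416/1375717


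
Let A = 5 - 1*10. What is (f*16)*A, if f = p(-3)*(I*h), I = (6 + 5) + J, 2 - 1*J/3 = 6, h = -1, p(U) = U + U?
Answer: 480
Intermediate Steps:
p(U) = 2*U
J = -12 (J = 6 - 3*6 = 6 - 18 = -12)
I = -1 (I = (6 + 5) - 12 = 11 - 12 = -1)
A = -5 (A = 5 - 10 = -5)
f = -6 (f = (2*(-3))*(-1*(-1)) = -6*1 = -6)
(f*16)*A = -6*16*(-5) = -96*(-5) = 480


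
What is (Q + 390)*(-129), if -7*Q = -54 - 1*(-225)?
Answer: -330111/7 ≈ -47159.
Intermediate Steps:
Q = -171/7 (Q = -(-54 - 1*(-225))/7 = -(-54 + 225)/7 = -⅐*171 = -171/7 ≈ -24.429)
(Q + 390)*(-129) = (-171/7 + 390)*(-129) = (2559/7)*(-129) = -330111/7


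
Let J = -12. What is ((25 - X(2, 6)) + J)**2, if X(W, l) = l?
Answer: 49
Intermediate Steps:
((25 - X(2, 6)) + J)**2 = ((25 - 1*6) - 12)**2 = ((25 - 6) - 12)**2 = (19 - 12)**2 = 7**2 = 49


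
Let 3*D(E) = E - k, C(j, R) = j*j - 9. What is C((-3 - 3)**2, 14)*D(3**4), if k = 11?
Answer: 30030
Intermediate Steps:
C(j, R) = -9 + j**2 (C(j, R) = j**2 - 9 = -9 + j**2)
D(E) = -11/3 + E/3 (D(E) = (E - 1*11)/3 = (E - 11)/3 = (-11 + E)/3 = -11/3 + E/3)
C((-3 - 3)**2, 14)*D(3**4) = (-9 + ((-3 - 3)**2)**2)*(-11/3 + (1/3)*3**4) = (-9 + ((-6)**2)**2)*(-11/3 + (1/3)*81) = (-9 + 36**2)*(-11/3 + 27) = (-9 + 1296)*(70/3) = 1287*(70/3) = 30030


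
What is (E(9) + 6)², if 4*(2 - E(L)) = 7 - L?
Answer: 289/4 ≈ 72.250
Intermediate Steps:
E(L) = ¼ + L/4 (E(L) = 2 - (7 - L)/4 = 2 + (-7/4 + L/4) = ¼ + L/4)
(E(9) + 6)² = ((¼ + (¼)*9) + 6)² = ((¼ + 9/4) + 6)² = (5/2 + 6)² = (17/2)² = 289/4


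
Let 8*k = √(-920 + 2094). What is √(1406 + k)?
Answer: √(22496 + 2*√1174)/4 ≈ 37.554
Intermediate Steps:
k = √1174/8 (k = √(-920 + 2094)/8 = √1174/8 ≈ 4.2830)
√(1406 + k) = √(1406 + √1174/8)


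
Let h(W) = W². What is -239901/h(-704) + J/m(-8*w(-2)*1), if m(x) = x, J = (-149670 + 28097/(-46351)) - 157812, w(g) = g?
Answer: -441484983269555/22972297216 ≈ -19218.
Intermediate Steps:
J = -14252126279/46351 (J = (-149670 + 28097*(-1/46351)) - 157812 = (-149670 - 28097/46351) - 157812 = -6937382267/46351 - 157812 = -14252126279/46351 ≈ -3.0748e+5)
-239901/h(-704) + J/m(-8*w(-2)*1) = -239901/((-704)²) - 14252126279/(46351*(-8*(-2)*1)) = -239901/495616 - 14252126279/(46351*(16*1)) = -239901*1/495616 - 14252126279/46351/16 = -239901/495616 - 14252126279/46351*1/16 = -239901/495616 - 14252126279/741616 = -441484983269555/22972297216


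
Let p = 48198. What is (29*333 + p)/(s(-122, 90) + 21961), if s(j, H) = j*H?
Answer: 57855/10981 ≈ 5.2686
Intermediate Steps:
s(j, H) = H*j
(29*333 + p)/(s(-122, 90) + 21961) = (29*333 + 48198)/(90*(-122) + 21961) = (9657 + 48198)/(-10980 + 21961) = 57855/10981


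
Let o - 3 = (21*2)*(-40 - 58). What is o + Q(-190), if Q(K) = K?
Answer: -4303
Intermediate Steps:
o = -4113 (o = 3 + (21*2)*(-40 - 58) = 3 + 42*(-98) = 3 - 4116 = -4113)
o + Q(-190) = -4113 - 190 = -4303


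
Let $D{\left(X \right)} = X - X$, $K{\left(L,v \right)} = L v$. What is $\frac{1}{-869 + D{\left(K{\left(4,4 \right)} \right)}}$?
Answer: $- \frac{1}{869} \approx -0.0011507$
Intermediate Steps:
$D{\left(X \right)} = 0$
$\frac{1}{-869 + D{\left(K{\left(4,4 \right)} \right)}} = \frac{1}{-869 + 0} = \frac{1}{-869} = - \frac{1}{869}$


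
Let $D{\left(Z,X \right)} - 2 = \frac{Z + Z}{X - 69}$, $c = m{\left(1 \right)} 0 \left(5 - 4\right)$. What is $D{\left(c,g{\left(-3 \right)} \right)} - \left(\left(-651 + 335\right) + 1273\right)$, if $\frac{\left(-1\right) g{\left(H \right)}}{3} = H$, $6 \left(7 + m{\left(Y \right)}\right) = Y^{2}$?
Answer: $-955$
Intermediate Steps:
$m{\left(Y \right)} = -7 + \frac{Y^{2}}{6}$
$g{\left(H \right)} = - 3 H$
$c = 0$ ($c = \left(-7 + \frac{1^{2}}{6}\right) 0 \left(5 - 4\right) = \left(-7 + \frac{1}{6} \cdot 1\right) 0 \left(5 - 4\right) = \left(-7 + \frac{1}{6}\right) 0 \cdot 1 = \left(- \frac{41}{6}\right) 0 \cdot 1 = 0 \cdot 1 = 0$)
$D{\left(Z,X \right)} = 2 + \frac{2 Z}{-69 + X}$ ($D{\left(Z,X \right)} = 2 + \frac{Z + Z}{X - 69} = 2 + \frac{2 Z}{-69 + X}$)
$D{\left(c,g{\left(-3 \right)} \right)} - \left(\left(-651 + 335\right) + 1273\right) = \frac{2 \left(-69 - -9 + 0\right)}{-69 - -9} - \left(\left(-651 + 335\right) + 1273\right) = \frac{2 \left(-69 + 9 + 0\right)}{-69 + 9} - \left(-316 + 1273\right) = 2 \frac{1}{-60} \left(-60\right) - 957 = 2 \left(- \frac{1}{60}\right) \left(-60\right) - 957 = 2 - 957 = -955$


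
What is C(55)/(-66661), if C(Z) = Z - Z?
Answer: 0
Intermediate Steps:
C(Z) = 0
C(55)/(-66661) = 0/(-66661) = 0*(-1/66661) = 0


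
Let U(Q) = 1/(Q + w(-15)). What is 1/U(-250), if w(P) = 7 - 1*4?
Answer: -247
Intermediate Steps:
w(P) = 3 (w(P) = 7 - 4 = 3)
U(Q) = 1/(3 + Q) (U(Q) = 1/(Q + 3) = 1/(3 + Q))
1/U(-250) = 1/(1/(3 - 250)) = 1/(1/(-247)) = 1/(-1/247) = -247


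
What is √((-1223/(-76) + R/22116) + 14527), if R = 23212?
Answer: √1778448392373/11058 ≈ 120.60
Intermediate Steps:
√((-1223/(-76) + R/22116) + 14527) = √((-1223/(-76) + 23212/22116) + 14527) = √((-1223*(-1/76) + 23212*(1/22116)) + 14527) = √((1223/76 + 5803/5529) + 14527) = √(379105/22116 + 14527) = √(321658237/22116) = √1778448392373/11058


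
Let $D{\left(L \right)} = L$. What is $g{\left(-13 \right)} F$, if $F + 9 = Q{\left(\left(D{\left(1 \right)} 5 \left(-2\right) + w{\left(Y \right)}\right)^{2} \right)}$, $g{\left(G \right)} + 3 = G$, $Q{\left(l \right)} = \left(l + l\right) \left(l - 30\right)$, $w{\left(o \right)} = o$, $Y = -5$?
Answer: $-1403856$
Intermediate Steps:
$Q{\left(l \right)} = 2 l \left(-30 + l\right)$
$g{\left(G \right)} = -3 + G$
$F = 87741$ ($F = -9 + 2 \left(1 \cdot 5 \left(-2\right) - 5\right)^{2} \left(-30 + \left(1 \cdot 5 \left(-2\right) - 5\right)^{2}\right) = -9 + 2 \left(5 \left(-2\right) - 5\right)^{2} \left(-30 + \left(5 \left(-2\right) - 5\right)^{2}\right) = -9 + 2 \left(-10 - 5\right)^{2} \left(-30 + \left(-10 - 5\right)^{2}\right) = -9 + 2 \left(-15\right)^{2} \left(-30 + \left(-15\right)^{2}\right) = -9 + 2 \cdot 225 \left(-30 + 225\right) = -9 + 2 \cdot 225 \cdot 195 = -9 + 87750 = 87741$)
$g{\left(-13 \right)} F = \left(-3 - 13\right) 87741 = \left(-16\right) 87741 = -1403856$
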